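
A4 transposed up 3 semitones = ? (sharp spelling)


A4: chromatic position 9 in octave 4 → absolute = 4×12 + 9 = 57
Transpose up 3: 57 + 3 = 60
60 = 5×12 + 0 → C in octave 5
Result = C5


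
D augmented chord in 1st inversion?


Let's work it out.
Root position: D F# A#
1st inversion: move root up an octave
Bass note: F#
Notes (bottom to top) = F# A# D


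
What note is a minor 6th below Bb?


A 6th spans 6 letter names, so from B we land on D
A minor 6th = 8 semitones below Bb
Spell D at that pitch: D
= D


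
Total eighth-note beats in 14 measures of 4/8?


Time signature 4/8: the bottom number 8 means the eighth note gets one count
The top number 4 means 4 eighth-note beats per measure
Total = 4 × 14 measures
= 56 eighth-note beats


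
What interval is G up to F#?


Step by step:
Letter names: G → F spans 7 letter names → a 7th
Semitones: G → F# = 11 half-steps
A 7th of 11 semitones is a major 7th
= major 7th


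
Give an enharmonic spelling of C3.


Step by step:
Enharmonic notes sound the same pitch but are spelled with different letter names
C and B# name the same pitch class
Octave numbers change at C, so C3 = B#2
= B#2


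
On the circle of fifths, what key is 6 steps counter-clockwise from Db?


Solution.
Each counter-clockwise step moves down a perfect 5th (= up a perfect 4th)
From Db: Db → F#/Gb → B → E → A → D → G
= G


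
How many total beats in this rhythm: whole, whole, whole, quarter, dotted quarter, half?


Working:
Beat values:
  whole = 4 beats
  whole = 4 beats
  whole = 4 beats
  quarter = 1 beat
  dotted quarter = 1.5 beats
  half = 2 beats
Sum = 4 + 4 + 4 + 1 + 1.5 + 2
= 16.5 beats


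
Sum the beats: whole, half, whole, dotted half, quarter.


Beat values:
  whole = 4 beats
  half = 2 beats
  whole = 4 beats
  dotted half = 3 beats
  quarter = 1 beat
Sum = 4 + 2 + 4 + 3 + 1
= 14 beats


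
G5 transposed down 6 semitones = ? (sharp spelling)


Working:
G5: chromatic position 7 in octave 5 → absolute = 5×12 + 7 = 67
Transpose down 6: 67 - 6 = 61
61 = 5×12 + 1 → C# in octave 5
Result = C#5


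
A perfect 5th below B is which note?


Let's work it out.
A 5th spans 5 letter names, so from B we land on E
A perfect 5th = 7 semitones below B
Spell E at that pitch: E
= E


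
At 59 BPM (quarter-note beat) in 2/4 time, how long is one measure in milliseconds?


Working:
Quarter-note beat duration = 60000 / 59 ms
Beats per measure (2/4) = 2
One measure = 2 × 60000 / 59 = 120000 / 59 ms
= 2033.9 ms


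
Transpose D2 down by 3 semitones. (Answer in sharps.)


D2: chromatic position 2 in octave 2 → absolute = 2×12 + 2 = 26
Transpose down 3: 26 - 3 = 23
23 = 1×12 + 11 → B in octave 1
Result = B1


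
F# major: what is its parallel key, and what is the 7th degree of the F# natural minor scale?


Let's work it out.
Parallel keys share the same tonic but differ in mode
F# major → parallel is F# minor
F# natural minor scale: F# G# A B C# D E
= F# minor; 7th degree = E


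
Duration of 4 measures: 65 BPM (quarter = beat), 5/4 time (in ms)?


Working:
Quarter-note beat duration = 60000 / 65 ms
Beats per measure (5/4) = 5
One measure = 5 × 60000 / 65 = 300000 / 65 ms
4 measures = 4 × 300000 / 65 = 1200000 / 65
= 18461.5 ms


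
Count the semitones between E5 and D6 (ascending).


Absolute semitone position = octave×12 + chromatic position
E5: 5×12 + 4 = 64
D6: 6×12 + 2 = 74
Difference = 74 - 64 = 10
= 10 semitones


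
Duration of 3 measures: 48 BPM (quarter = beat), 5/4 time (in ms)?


Quarter-note beat duration = 60000 / 48 ms
Beats per measure (5/4) = 5
One measure = 5 × 60000 / 48 = 300000 / 48 ms
3 measures = 3 × 300000 / 48 = 900000 / 48
= 18750.0 ms


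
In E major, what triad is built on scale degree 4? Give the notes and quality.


E major scale: E F# G# A B C# D#
Diatonic triad on degree 4 stacks scale notes 4, 6, 1: A C# E
A→C# = 4 semitones; A→E = 7 semitones → major triad
= A C# E (major)


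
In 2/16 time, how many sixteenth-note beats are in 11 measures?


Time signature 2/16: the bottom number 16 means the sixteenth note gets one count
The top number 2 means 2 sixteenth-note beats per measure
Total = 2 × 11 measures
= 22 sixteenth-note beats


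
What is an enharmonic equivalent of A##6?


Solution.
Enharmonic notes sound the same pitch but are spelled with different letter names
A## and B name the same pitch class
= B6


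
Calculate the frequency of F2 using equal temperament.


f = 440 × 2^(n/12) where n = semitones from A4
F2: -28 semitones from A4
f = 440 × 2^(-28/12)
f = 87.31 Hz


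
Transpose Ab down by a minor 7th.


Step by step:
minor 7th: 7 letter names, 10 semitones
Letter: A - 6 → B
Pitch: Ab - 10 semitones, spelled as a B → Bb
= Bb


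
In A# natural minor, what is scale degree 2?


Let's work it out.
Natural minor scale pattern: W-H-W-W-H-W-W (2-1-2-2-1-2-2 semitones)
Starting from A#:
  A# + 2 semitones → B#
  B# + 1 semitone → C#
  C# + 2 semitones → D#
  D# + 2 semitones → E#
  E# + 1 semitone → F#
  F# + 2 semitones → G#
  G# + 2 semitones → A#
Scale: A# B# C# D# E# F# G#
Degree 2 = B#


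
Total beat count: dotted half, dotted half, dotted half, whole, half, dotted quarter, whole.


Solution.
Beat values:
  dotted half = 3 beats
  dotted half = 3 beats
  dotted half = 3 beats
  whole = 4 beats
  half = 2 beats
  dotted quarter = 1.5 beats
  whole = 4 beats
Sum = 3 + 3 + 3 + 4 + 2 + 1.5 + 4
= 20.5 beats


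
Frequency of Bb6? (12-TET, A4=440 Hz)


Let's work it out.
f = 440 × 2^(n/12) where n = semitones from A4
Bb6: 25 semitones from A4
f = 440 × 2^(25/12)
f = 1864.66 Hz


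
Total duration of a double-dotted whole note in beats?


Working:
Base whole note = 4 beats
Dot 1 adds half the previous value: +2
Dot 2 adds half the previous value: +1
One double-dotted whole = 4 + 2 + 1 = 7
= 7 beats


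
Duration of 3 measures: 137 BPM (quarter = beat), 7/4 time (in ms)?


Solution.
Quarter-note beat duration = 60000 / 137 ms
Beats per measure (7/4) = 7
One measure = 7 × 60000 / 137 = 420000 / 137 ms
3 measures = 3 × 420000 / 137 = 1260000 / 137
= 9197.1 ms


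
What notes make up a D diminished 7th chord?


Working:
Diminished 7th chord = root + minor 3rd + diminished 5th + diminished 7th
Seventh chords stack in thirds, so the letter names are D-F-A-C
Root: D
Minor 3rd above D: F
Diminished 5th above D: Ab
Diminished 7th above D: Cb
Chord = D F Ab Cb


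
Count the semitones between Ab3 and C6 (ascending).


Reasoning:
Absolute semitone position = octave×12 + chromatic position
Ab3: 3×12 + 8 = 44
C6: 6×12 + 0 = 72
Difference = 72 - 44 = 28
= 28 semitones


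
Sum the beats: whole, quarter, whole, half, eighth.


Step by step:
Beat values:
  whole = 4 beats
  quarter = 1 beat
  whole = 4 beats
  half = 2 beats
  eighth = 0.5 beats
Sum = 4 + 1 + 4 + 2 + 0.5
= 11.5 beats


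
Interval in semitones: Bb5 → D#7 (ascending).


Reasoning:
Absolute semitone position = octave×12 + chromatic position
Bb5: 5×12 + 10 = 70
D#7: 7×12 + 3 = 87
Difference = 87 - 70 = 17
= 17 semitones


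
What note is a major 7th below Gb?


Let's work it out.
A 7th spans 7 letter names, so from G we land on A
A major 7th = 11 semitones below Gb
Spell A at that pitch: Abb
= Abb


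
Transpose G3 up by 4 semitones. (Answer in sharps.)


Solution.
G3: chromatic position 7 in octave 3 → absolute = 3×12 + 7 = 43
Transpose up 4: 43 + 4 = 47
47 = 3×12 + 11 → B in octave 3
Result = B3


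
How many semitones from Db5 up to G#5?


Step by step:
Absolute semitone position = octave×12 + chromatic position
Db5: 5×12 + 1 = 61
G#5: 5×12 + 8 = 68
Difference = 68 - 61 = 7
= 7 semitones


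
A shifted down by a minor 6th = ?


Working:
minor 6th: 6 letter names, 8 semitones
Letter: A - 5 → C
Pitch: A - 8 semitones, spelled as a C → C#
= C#


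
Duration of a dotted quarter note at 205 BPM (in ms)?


Reasoning:
One quarter-note beat = 60000 / BPM = 60000 / 205 ms
Dotted quarter note = 3/2 × quarter note
Duration = 3/2 × 60000 / 205 = 90000 / 205
= 439.0 ms


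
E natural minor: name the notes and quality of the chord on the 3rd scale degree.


Working:
E natural minor scale: E F# G A B C D
Diatonic triad on degree 3 stacks scale notes 3, 5, 7: G B D
G→B = 4 semitones; G→D = 7 semitones → major triad
= G B D (major)


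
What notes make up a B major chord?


Let's work it out.
Major triad = root + major 3rd (4 semitones) + perfect 5th (7 semitones)
A triad on B stacks thirds, so the chord tones use letter names B-D-F
Root: B
Major 3rd above B: D#
Perfect 5th above B: F#
Chord = B D# F#


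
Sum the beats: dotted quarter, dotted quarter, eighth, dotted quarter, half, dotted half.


Let's work it out.
Beat values:
  dotted quarter = 1.5 beats
  dotted quarter = 1.5 beats
  eighth = 0.5 beats
  dotted quarter = 1.5 beats
  half = 2 beats
  dotted half = 3 beats
Sum = 1.5 + 1.5 + 0.5 + 1.5 + 2 + 3
= 10 beats


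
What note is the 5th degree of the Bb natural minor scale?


Solution.
Natural minor scale pattern: W-H-W-W-H-W-W (2-1-2-2-1-2-2 semitones)
Starting from Bb:
  Bb + 2 semitones → C
  C + 1 semitone → Db
  Db + 2 semitones → Eb
  Eb + 2 semitones → F
  F + 1 semitone → Gb
  Gb + 2 semitones → Ab
  Ab + 2 semitones → Bb
Scale: Bb C Db Eb F Gb Ab
Degree 5 = F


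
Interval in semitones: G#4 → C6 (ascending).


Step by step:
Absolute semitone position = octave×12 + chromatic position
G#4: 4×12 + 8 = 56
C6: 6×12 + 0 = 72
Difference = 72 - 56 = 16
= 16 semitones


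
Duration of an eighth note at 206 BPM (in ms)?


Let's work it out.
One quarter-note beat = 60000 / BPM = 60000 / 206 ms
Eighth note = 1/2 × quarter note
Duration = 1/2 × 60000 / 206 = 30000 / 206
= 145.6 ms


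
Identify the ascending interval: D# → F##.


Working:
Letter names: D → F spans 3 letter names → a 3rd
Semitones: D# → F## = 4 half-steps
A 3rd of 4 semitones is a major 3rd
= major 3rd


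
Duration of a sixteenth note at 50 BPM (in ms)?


One quarter-note beat = 60000 / BPM = 60000 / 50 ms
Sixteenth note = 1/4 × quarter note
Duration = 1/4 × 60000 / 50 = 15000 / 50
= 300.0 ms


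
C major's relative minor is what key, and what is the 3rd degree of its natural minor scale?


Reasoning:
The relative minor shares the major's key signature and starts on its 6th degree
6th degree = a major 6th above the tonic; a major 6th above C is A
→ relative minor of C major is A minor
A natural minor scale: A B C D E F G
= A minor; 3rd degree = C


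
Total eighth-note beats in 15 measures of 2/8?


Time signature 2/8: the bottom number 8 means the eighth note gets one count
The top number 2 means 2 eighth-note beats per measure
Total = 2 × 15 measures
= 30 eighth-note beats


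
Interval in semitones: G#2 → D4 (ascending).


Let's work it out.
Absolute semitone position = octave×12 + chromatic position
G#2: 2×12 + 8 = 32
D4: 4×12 + 2 = 50
Difference = 50 - 32 = 18
= 18 semitones


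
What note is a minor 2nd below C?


Step by step:
A 2nd spans 2 letter names, so from C we land on B
A minor 2nd = 1 semitone below C
Spell B at that pitch: B
= B


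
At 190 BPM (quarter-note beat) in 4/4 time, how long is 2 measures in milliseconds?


Reasoning:
Quarter-note beat duration = 60000 / 190 ms
Beats per measure (4/4) = 4
One measure = 4 × 60000 / 190 = 240000 / 190 ms
2 measures = 2 × 240000 / 190 = 480000 / 190
= 2526.3 ms


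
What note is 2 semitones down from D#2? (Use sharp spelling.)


Working:
D#2: chromatic position 3 in octave 2 → absolute = 2×12 + 3 = 27
Transpose down 2: 27 - 2 = 25
25 = 2×12 + 1 → C# in octave 2
Result = C#2


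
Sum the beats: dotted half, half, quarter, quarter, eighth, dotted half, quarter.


Beat values:
  dotted half = 3 beats
  half = 2 beats
  quarter = 1 beat
  quarter = 1 beat
  eighth = 0.5 beats
  dotted half = 3 beats
  quarter = 1 beat
Sum = 3 + 2 + 1 + 1 + 0.5 + 3 + 1
= 11.5 beats


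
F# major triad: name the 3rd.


Step by step:
Major triad = root + major 3rd (4 semitones) + perfect 5th (7 semitones)
A triad on F# stacks thirds, so the chord tones use letter names F-A-C
Root: F#
Major 3rd above F#: A#
Perfect 5th above F#: C#
The 3rd = A#


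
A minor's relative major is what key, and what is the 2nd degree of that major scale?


Reasoning:
The relative major shares the key signature and is a minor 3rd above the minor tonic
A minor 3rd above A is C
→ relative major of A minor is C major
C major scale: C D E F G A B
= C major; 2nd degree = D


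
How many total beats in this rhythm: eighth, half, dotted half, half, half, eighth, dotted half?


Beat values:
  eighth = 0.5 beats
  half = 2 beats
  dotted half = 3 beats
  half = 2 beats
  half = 2 beats
  eighth = 0.5 beats
  dotted half = 3 beats
Sum = 0.5 + 2 + 3 + 2 + 2 + 0.5 + 3
= 13 beats


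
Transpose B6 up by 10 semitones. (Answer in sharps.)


Working:
B6: chromatic position 11 in octave 6 → absolute = 6×12 + 11 = 83
Transpose up 10: 83 + 10 = 93
93 = 7×12 + 9 → A in octave 7
Result = A7


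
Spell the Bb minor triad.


Minor triad = root + minor 3rd (3 semitones) + perfect 5th (7 semitones)
A triad on Bb stacks thirds, so the chord tones use letter names B-D-F
Root: Bb
Minor 3rd above Bb: Db
Perfect 5th above Bb: F
Chord = Bb Db F


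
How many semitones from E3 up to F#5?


Step by step:
Absolute semitone position = octave×12 + chromatic position
E3: 3×12 + 4 = 40
F#5: 5×12 + 6 = 66
Difference = 66 - 40 = 26
= 26 semitones


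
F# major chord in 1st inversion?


Reasoning:
Root position: F# A# C#
1st inversion: move root up an octave
Bass note: A#
Notes (bottom to top) = A# C# F#


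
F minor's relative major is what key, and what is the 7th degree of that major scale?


Let's work it out.
The relative major shares the key signature and is a minor 3rd above the minor tonic
A minor 3rd above F is Ab
→ relative major of F minor is Ab major
Ab major scale: Ab Bb C Db Eb F G
= Ab major; 7th degree = G


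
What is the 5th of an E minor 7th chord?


Solution.
Minor 7th chord = root + minor 3rd + perfect 5th + minor 7th
Seventh chords stack in thirds, so the letter names are E-G-B-D
Root: E
Minor 3rd above E: G
Perfect 5th above E: B
Minor 7th above E: D
The 5th = B


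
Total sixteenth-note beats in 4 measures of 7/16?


Time signature 7/16: the bottom number 16 means the sixteenth note gets one count
The top number 7 means 7 sixteenth-note beats per measure
Total = 7 × 4 measures
= 28 sixteenth-note beats


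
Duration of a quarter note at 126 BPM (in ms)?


One quarter-note beat = 60000 / BPM = 60000 / 126 ms
Duration = 60000 / 126
= 476.2 ms


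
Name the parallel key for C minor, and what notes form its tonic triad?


Solution.
Parallel keys share the same tonic but differ in mode
C minor → parallel is C major
Tonic triad of C major = C E G
= C major; triad = C E G


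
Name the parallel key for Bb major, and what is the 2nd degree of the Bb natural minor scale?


Working:
Parallel keys share the same tonic but differ in mode
Bb major → parallel is Bb minor
Bb natural minor scale: Bb C Db Eb F Gb Ab
= Bb minor; 2nd degree = C


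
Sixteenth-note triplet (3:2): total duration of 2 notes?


Reasoning:
Triplet: 3 notes occupy the space of 2 sixteenth notes
Space = 2 × 1/4 = 1/2 beats
Each triplet note = 1/2 / 3 = 1/6 beats
2 notes = 2 × 1/6 = 1/3
= 1/3 beats


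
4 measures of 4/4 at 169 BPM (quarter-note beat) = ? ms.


Quarter-note beat duration = 60000 / 169 ms
Beats per measure (4/4) = 4
One measure = 4 × 60000 / 169 = 240000 / 169 ms
4 measures = 4 × 240000 / 169 = 960000 / 169
= 5680.5 ms


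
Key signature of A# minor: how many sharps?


Solution.
Sharp minor keys follow the circle of fifths: A(0), E(1), B(2), F#(3), C#(4), G#(5), D#(6), A#(7)
A# minor has 7 sharps
Order of sharps: F# C# G# D# A# E# B# → first 7: F#, C#, G#, D#, A#, E#, B#
= 7 sharps


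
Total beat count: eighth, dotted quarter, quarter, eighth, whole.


Beat values:
  eighth = 0.5 beats
  dotted quarter = 1.5 beats
  quarter = 1 beat
  eighth = 0.5 beats
  whole = 4 beats
Sum = 0.5 + 1.5 + 1 + 0.5 + 4
= 7.5 beats


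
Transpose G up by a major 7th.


major 7th: 7 letter names, 11 semitones
Letter: G + 6 → F
Pitch: G + 11 semitones, spelled as an F → F#
= F#


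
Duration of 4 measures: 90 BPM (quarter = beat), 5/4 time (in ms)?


Working:
Quarter-note beat duration = 60000 / 90 ms
Beats per measure (5/4) = 5
One measure = 5 × 60000 / 90 = 300000 / 90 ms
4 measures = 4 × 300000 / 90 = 1200000 / 90
= 13333.3 ms


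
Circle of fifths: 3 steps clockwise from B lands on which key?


Solution.
Each clockwise step on the circle of fifths moves up a perfect 5th
From B: B → F#/Gb → Db → Ab
= Ab


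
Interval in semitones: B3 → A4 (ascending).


Step by step:
Absolute semitone position = octave×12 + chromatic position
B3: 3×12 + 11 = 47
A4: 4×12 + 9 = 57
Difference = 57 - 47 = 10
= 10 semitones


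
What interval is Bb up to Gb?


Let's work it out.
Letter names: B → G spans 6 letter names → a 6th
Semitones: Bb → Gb = 8 half-steps
A 6th of 8 semitones is a minor 6th
= minor 6th


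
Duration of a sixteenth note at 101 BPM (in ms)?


Step by step:
One quarter-note beat = 60000 / BPM = 60000 / 101 ms
Sixteenth note = 1/4 × quarter note
Duration = 1/4 × 60000 / 101 = 15000 / 101
= 148.5 ms


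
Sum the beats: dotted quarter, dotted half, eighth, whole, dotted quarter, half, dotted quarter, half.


Reasoning:
Beat values:
  dotted quarter = 1.5 beats
  dotted half = 3 beats
  eighth = 0.5 beats
  whole = 4 beats
  dotted quarter = 1.5 beats
  half = 2 beats
  dotted quarter = 1.5 beats
  half = 2 beats
Sum = 1.5 + 3 + 0.5 + 4 + 1.5 + 2 + 1.5 + 2
= 16 beats


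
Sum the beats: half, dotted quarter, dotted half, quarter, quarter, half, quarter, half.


Working:
Beat values:
  half = 2 beats
  dotted quarter = 1.5 beats
  dotted half = 3 beats
  quarter = 1 beat
  quarter = 1 beat
  half = 2 beats
  quarter = 1 beat
  half = 2 beats
Sum = 2 + 1.5 + 3 + 1 + 1 + 2 + 1 + 2
= 13.5 beats


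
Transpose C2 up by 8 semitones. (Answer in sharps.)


Working:
C2: chromatic position 0 in octave 2 → absolute = 2×12 + 0 = 24
Transpose up 8: 24 + 8 = 32
32 = 2×12 + 8 → G# in octave 2
Result = G#2


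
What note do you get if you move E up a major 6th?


major 6th: 6 letter names, 9 semitones
Letter: E + 5 → C
Pitch: E + 9 semitones, spelled as a C → C#
= C#


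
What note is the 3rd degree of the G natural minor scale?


Reasoning:
Natural minor scale pattern: W-H-W-W-H-W-W (2-1-2-2-1-2-2 semitones)
Starting from G:
  G + 2 semitones → A
  A + 1 semitone → Bb
  Bb + 2 semitones → C
  C + 2 semitones → D
  D + 1 semitone → Eb
  Eb + 2 semitones → F
  F + 2 semitones → G
Scale: G A Bb C D Eb F
Degree 3 = Bb


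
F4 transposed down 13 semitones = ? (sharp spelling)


Reasoning:
F4: chromatic position 5 in octave 4 → absolute = 4×12 + 5 = 53
Transpose down 13: 53 - 13 = 40
40 = 3×12 + 4 → E in octave 3
Result = E3


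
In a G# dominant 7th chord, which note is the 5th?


Working:
Dominant 7th chord = root + major 3rd + perfect 5th + minor 7th
Seventh chords stack in thirds, so the letter names are G-B-D-F
Root: G#
Major 3rd above G#: B#
Perfect 5th above G#: D#
Minor 7th above G#: F#
The 5th = D#


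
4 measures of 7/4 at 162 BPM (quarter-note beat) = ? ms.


Reasoning:
Quarter-note beat duration = 60000 / 162 ms
Beats per measure (7/4) = 7
One measure = 7 × 60000 / 162 = 420000 / 162 ms
4 measures = 4 × 420000 / 162 = 1680000 / 162
= 10370.4 ms


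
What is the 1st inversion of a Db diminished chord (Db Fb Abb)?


Reasoning:
Root position: Db Fb Abb
1st inversion: move root up an octave
Bass note: Fb
Notes (bottom to top) = Fb Abb Db


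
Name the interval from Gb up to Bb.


Letter names: G → B spans 3 letter names → a 3rd
Semitones: Gb → Bb = 4 half-steps
A 3rd of 4 semitones is a major 3rd
= major 3rd


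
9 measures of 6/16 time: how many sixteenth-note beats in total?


Working:
Time signature 6/16: the bottom number 16 means the sixteenth note gets one count
The top number 6 means 6 sixteenth-note beats per measure
Total = 6 × 9 measures
= 54 sixteenth-note beats


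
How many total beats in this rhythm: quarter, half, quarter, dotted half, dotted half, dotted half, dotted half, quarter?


Beat values:
  quarter = 1 beat
  half = 2 beats
  quarter = 1 beat
  dotted half = 3 beats
  dotted half = 3 beats
  dotted half = 3 beats
  dotted half = 3 beats
  quarter = 1 beat
Sum = 1 + 2 + 1 + 3 + 3 + 3 + 3 + 1
= 17 beats


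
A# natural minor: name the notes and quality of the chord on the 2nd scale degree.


Reasoning:
A# natural minor scale: A# B# C# D# E# F# G#
Diatonic triad on degree 2 stacks scale notes 2, 4, 6: B# D# F#
B#→D# = 3 semitones; B#→F# = 6 semitones → diminished triad
= B# D# F# (diminished)


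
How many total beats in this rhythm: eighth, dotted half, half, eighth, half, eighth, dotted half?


Reasoning:
Beat values:
  eighth = 0.5 beats
  dotted half = 3 beats
  half = 2 beats
  eighth = 0.5 beats
  half = 2 beats
  eighth = 0.5 beats
  dotted half = 3 beats
Sum = 0.5 + 3 + 2 + 0.5 + 2 + 0.5 + 3
= 11.5 beats


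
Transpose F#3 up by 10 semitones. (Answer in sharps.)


Working:
F#3: chromatic position 6 in octave 3 → absolute = 3×12 + 6 = 42
Transpose up 10: 42 + 10 = 52
52 = 4×12 + 4 → E in octave 4
Result = E4


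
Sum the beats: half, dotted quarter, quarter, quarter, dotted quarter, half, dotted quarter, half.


Reasoning:
Beat values:
  half = 2 beats
  dotted quarter = 1.5 beats
  quarter = 1 beat
  quarter = 1 beat
  dotted quarter = 1.5 beats
  half = 2 beats
  dotted quarter = 1.5 beats
  half = 2 beats
Sum = 2 + 1.5 + 1 + 1 + 1.5 + 2 + 1.5 + 2
= 12.5 beats


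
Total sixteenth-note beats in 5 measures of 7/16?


Working:
Time signature 7/16: the bottom number 16 means the sixteenth note gets one count
The top number 7 means 7 sixteenth-note beats per measure
Total = 7 × 5 measures
= 35 sixteenth-note beats


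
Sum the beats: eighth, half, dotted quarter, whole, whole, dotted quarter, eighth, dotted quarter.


Working:
Beat values:
  eighth = 0.5 beats
  half = 2 beats
  dotted quarter = 1.5 beats
  whole = 4 beats
  whole = 4 beats
  dotted quarter = 1.5 beats
  eighth = 0.5 beats
  dotted quarter = 1.5 beats
Sum = 0.5 + 2 + 1.5 + 4 + 4 + 1.5 + 0.5 + 1.5
= 15.5 beats


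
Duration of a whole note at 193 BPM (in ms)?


One quarter-note beat = 60000 / BPM = 60000 / 193 ms
Whole note = 4 × quarter note
Duration = 4 × 60000 / 193 = 240000 / 193
= 1243.5 ms


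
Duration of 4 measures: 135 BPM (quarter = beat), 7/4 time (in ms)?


Quarter-note beat duration = 60000 / 135 ms
Beats per measure (7/4) = 7
One measure = 7 × 60000 / 135 = 420000 / 135 ms
4 measures = 4 × 420000 / 135 = 1680000 / 135
= 12444.4 ms


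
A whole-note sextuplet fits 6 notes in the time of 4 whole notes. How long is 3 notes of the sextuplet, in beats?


Sextuplet: 6 notes occupy the space of 4 whole notes
Space = 4 × 4 = 16 beats
Each sextuplet note = 16 / 6 = 8/3 beats
3 notes = 3 × 8/3 = 8
= 8 beats


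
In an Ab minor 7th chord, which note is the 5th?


Let's work it out.
Minor 7th chord = root + minor 3rd + perfect 5th + minor 7th
Seventh chords stack in thirds, so the letter names are A-C-E-G
Root: Ab
Minor 3rd above Ab: Cb
Perfect 5th above Ab: Eb
Minor 7th above Ab: Gb
The 5th = Eb


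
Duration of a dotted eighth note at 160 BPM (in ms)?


One quarter-note beat = 60000 / BPM = 60000 / 160 ms
Dotted eighth note = 3/4 × quarter note
Duration = 3/4 × 60000 / 160 = 45000 / 160
= 281.2 ms


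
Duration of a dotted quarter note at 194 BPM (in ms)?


Step by step:
One quarter-note beat = 60000 / BPM = 60000 / 194 ms
Dotted quarter note = 3/2 × quarter note
Duration = 3/2 × 60000 / 194 = 90000 / 194
= 463.9 ms


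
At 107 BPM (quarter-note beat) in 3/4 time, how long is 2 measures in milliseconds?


Let's work it out.
Quarter-note beat duration = 60000 / 107 ms
Beats per measure (3/4) = 3
One measure = 3 × 60000 / 107 = 180000 / 107 ms
2 measures = 2 × 180000 / 107 = 360000 / 107
= 3364.5 ms


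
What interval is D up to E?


Letter names: D → E spans 2 letter names → a 2nd
Semitones: D → E = 2 half-steps
A 2nd of 2 semitones is a major 2nd
= major 2nd


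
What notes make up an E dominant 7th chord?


Dominant 7th chord = root + major 3rd + perfect 5th + minor 7th
Seventh chords stack in thirds, so the letter names are E-G-B-D
Root: E
Major 3rd above E: G#
Perfect 5th above E: B
Minor 7th above E: D
Chord = E G# B D


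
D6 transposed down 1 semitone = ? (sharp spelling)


Working:
D6: chromatic position 2 in octave 6 → absolute = 6×12 + 2 = 74
Transpose down 1: 74 - 1 = 73
73 = 6×12 + 1 → C# in octave 6
Result = C#6


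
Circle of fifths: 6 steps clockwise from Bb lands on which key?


Solution.
Each clockwise step on the circle of fifths moves up a perfect 5th
From Bb: Bb → F → C → G → D → A → E
= E


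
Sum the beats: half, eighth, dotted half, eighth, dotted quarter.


Reasoning:
Beat values:
  half = 2 beats
  eighth = 0.5 beats
  dotted half = 3 beats
  eighth = 0.5 beats
  dotted quarter = 1.5 beats
Sum = 2 + 0.5 + 3 + 0.5 + 1.5
= 7.5 beats


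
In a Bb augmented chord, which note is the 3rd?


Let's work it out.
Augmented triad = root + major 3rd (4 semitones) + augmented 5th (8 semitones)
A triad on Bb stacks thirds, so the chord tones use letter names B-D-F
Root: Bb
Major 3rd above Bb: D
Augmented 5th above Bb: F#
The 3rd = D


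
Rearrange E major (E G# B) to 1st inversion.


Working:
Root position: E G# B
1st inversion: move root up an octave
Bass note: G#
Notes (bottom to top) = G# B E


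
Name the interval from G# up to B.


Step by step:
Letter names: G → B spans 3 letter names → a 3rd
Semitones: G# → B = 3 half-steps
A 3rd of 3 semitones is a minor 3rd
= minor 3rd


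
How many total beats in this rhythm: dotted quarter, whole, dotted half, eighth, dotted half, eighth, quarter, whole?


Reasoning:
Beat values:
  dotted quarter = 1.5 beats
  whole = 4 beats
  dotted half = 3 beats
  eighth = 0.5 beats
  dotted half = 3 beats
  eighth = 0.5 beats
  quarter = 1 beat
  whole = 4 beats
Sum = 1.5 + 4 + 3 + 0.5 + 3 + 0.5 + 1 + 4
= 17.5 beats


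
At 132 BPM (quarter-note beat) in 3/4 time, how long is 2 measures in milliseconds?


Reasoning:
Quarter-note beat duration = 60000 / 132 ms
Beats per measure (3/4) = 3
One measure = 3 × 60000 / 132 = 180000 / 132 ms
2 measures = 2 × 180000 / 132 = 360000 / 132
= 2727.3 ms


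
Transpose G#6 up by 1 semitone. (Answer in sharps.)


Working:
G#6: chromatic position 8 in octave 6 → absolute = 6×12 + 8 = 80
Transpose up 1: 80 + 1 = 81
81 = 6×12 + 9 → A in octave 6
Result = A6


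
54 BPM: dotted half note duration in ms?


Solution.
One quarter-note beat = 60000 / BPM = 60000 / 54 ms
Dotted half note = 3 × quarter note
Duration = 3 × 60000 / 54 = 180000 / 54
= 3333.3 ms


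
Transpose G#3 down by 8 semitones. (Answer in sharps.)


Reasoning:
G#3: chromatic position 8 in octave 3 → absolute = 3×12 + 8 = 44
Transpose down 8: 44 - 8 = 36
36 = 3×12 + 0 → C in octave 3
Result = C3


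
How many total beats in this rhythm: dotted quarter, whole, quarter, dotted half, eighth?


Reasoning:
Beat values:
  dotted quarter = 1.5 beats
  whole = 4 beats
  quarter = 1 beat
  dotted half = 3 beats
  eighth = 0.5 beats
Sum = 1.5 + 4 + 1 + 3 + 0.5
= 10 beats


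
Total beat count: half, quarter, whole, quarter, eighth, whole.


Working:
Beat values:
  half = 2 beats
  quarter = 1 beat
  whole = 4 beats
  quarter = 1 beat
  eighth = 0.5 beats
  whole = 4 beats
Sum = 2 + 1 + 4 + 1 + 0.5 + 4
= 12.5 beats


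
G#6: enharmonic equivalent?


Step by step:
Enharmonic notes sound the same pitch but are spelled with different letter names
G# and Ab name the same pitch class
= Ab6


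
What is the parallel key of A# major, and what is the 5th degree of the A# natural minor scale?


Parallel keys share the same tonic but differ in mode
A# major → parallel is A# minor
A# natural minor scale: A# B# C# D# E# F# G#
= A# minor; 5th degree = E#


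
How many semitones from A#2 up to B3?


Absolute semitone position = octave×12 + chromatic position
A#2: 2×12 + 10 = 34
B3: 3×12 + 11 = 47
Difference = 47 - 34 = 13
= 13 semitones


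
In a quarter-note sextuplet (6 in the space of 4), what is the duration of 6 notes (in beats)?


Solution.
Sextuplet: 6 notes occupy the space of 4 quarter notes
Space = 4 × 1 = 4 beats
Each sextuplet note = 4 / 6 = 2/3 beats
6 notes = 6 × 2/3 = 4
= 4 beats


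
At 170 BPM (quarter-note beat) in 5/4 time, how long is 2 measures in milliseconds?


Reasoning:
Quarter-note beat duration = 60000 / 170 ms
Beats per measure (5/4) = 5
One measure = 5 × 60000 / 170 = 300000 / 170 ms
2 measures = 2 × 300000 / 170 = 600000 / 170
= 3529.4 ms


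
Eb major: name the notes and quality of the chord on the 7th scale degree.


Reasoning:
Eb major scale: Eb F G Ab Bb C D
Diatonic triad on degree 7 stacks scale notes 7, 2, 4: D F Ab
D→F = 3 semitones; D→Ab = 6 semitones → diminished triad
= D F Ab (diminished)


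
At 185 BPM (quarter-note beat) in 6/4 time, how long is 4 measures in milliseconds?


Working:
Quarter-note beat duration = 60000 / 185 ms
Beats per measure (6/4) = 6
One measure = 6 × 60000 / 185 = 360000 / 185 ms
4 measures = 4 × 360000 / 185 = 1440000 / 185
= 7783.8 ms


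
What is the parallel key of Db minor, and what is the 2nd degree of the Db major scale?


Parallel keys share the same tonic but differ in mode
Db minor → parallel is Db major
Db major scale: Db Eb F Gb Ab Bb C
= Db major; 2nd degree = Eb


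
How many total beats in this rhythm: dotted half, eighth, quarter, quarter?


Let's work it out.
Beat values:
  dotted half = 3 beats
  eighth = 0.5 beats
  quarter = 1 beat
  quarter = 1 beat
Sum = 3 + 0.5 + 1 + 1
= 5.5 beats


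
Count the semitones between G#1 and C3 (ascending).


Reasoning:
Absolute semitone position = octave×12 + chromatic position
G#1: 1×12 + 8 = 20
C3: 3×12 + 0 = 36
Difference = 36 - 20 = 16
= 16 semitones


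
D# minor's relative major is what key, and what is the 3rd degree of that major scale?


Reasoning:
The relative major shares the key signature and is a minor 3rd above the minor tonic
A minor 3rd above D# is F#
→ relative major of D# minor is F# major
F# major scale: F# G# A# B C# D# E#
= F# major; 3rd degree = A#


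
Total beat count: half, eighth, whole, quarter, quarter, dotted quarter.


Step by step:
Beat values:
  half = 2 beats
  eighth = 0.5 beats
  whole = 4 beats
  quarter = 1 beat
  quarter = 1 beat
  dotted quarter = 1.5 beats
Sum = 2 + 0.5 + 4 + 1 + 1 + 1.5
= 10 beats


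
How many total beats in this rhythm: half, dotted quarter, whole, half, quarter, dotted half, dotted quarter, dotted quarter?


Reasoning:
Beat values:
  half = 2 beats
  dotted quarter = 1.5 beats
  whole = 4 beats
  half = 2 beats
  quarter = 1 beat
  dotted half = 3 beats
  dotted quarter = 1.5 beats
  dotted quarter = 1.5 beats
Sum = 2 + 1.5 + 4 + 2 + 1 + 3 + 1.5 + 1.5
= 16.5 beats


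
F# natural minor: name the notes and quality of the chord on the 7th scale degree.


Let's work it out.
F# natural minor scale: F# G# A B C# D E
Diatonic triad on degree 7 stacks scale notes 7, 2, 4: E G# B
E→G# = 4 semitones; E→B = 7 semitones → major triad
= E G# B (major)


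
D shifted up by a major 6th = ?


Reasoning:
major 6th: 6 letter names, 9 semitones
Letter: D + 5 → B
Pitch: D + 9 semitones, spelled as a B → B
= B


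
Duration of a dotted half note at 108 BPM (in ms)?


One quarter-note beat = 60000 / BPM = 60000 / 108 ms
Dotted half note = 3 × quarter note
Duration = 3 × 60000 / 108 = 180000 / 108
= 1666.7 ms


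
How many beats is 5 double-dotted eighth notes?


Solution.
Base eighth note = 1/2 beats
Dot 1 adds half the previous value: +1/4
Dot 2 adds half the previous value: +1/8
One double-dotted eighth = 1/2 + 1/4 + 1/8 = 7/8
5 of them = 5 × 7/8 = 35/8
= 35/8 beats


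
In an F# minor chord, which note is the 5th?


Working:
Minor triad = root + minor 3rd (3 semitones) + perfect 5th (7 semitones)
A triad on F# stacks thirds, so the chord tones use letter names F-A-C
Root: F#
Minor 3rd above F#: A
Perfect 5th above F#: C#
The 5th = C#


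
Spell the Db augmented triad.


Solution.
Augmented triad = root + major 3rd (4 semitones) + augmented 5th (8 semitones)
A triad on Db stacks thirds, so the chord tones use letter names D-F-A
Root: Db
Major 3rd above Db: F
Augmented 5th above Db: A
Chord = Db F A


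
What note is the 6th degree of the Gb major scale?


Reasoning:
Major scale pattern: W-W-H-W-W-W-H (2-2-1-2-2-2-1 semitones)
Starting from Gb:
  Gb + 2 semitones → Ab
  Ab + 2 semitones → Bb
  Bb + 1 semitone → Cb
  Cb + 2 semitones → Db
  Db + 2 semitones → Eb
  Eb + 2 semitones → F
  F + 1 semitone → Gb
Scale: Gb Ab Bb Cb Db Eb F
Degree 6 = Eb


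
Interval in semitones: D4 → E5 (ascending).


Reasoning:
Absolute semitone position = octave×12 + chromatic position
D4: 4×12 + 2 = 50
E5: 5×12 + 4 = 64
Difference = 64 - 50 = 14
= 14 semitones


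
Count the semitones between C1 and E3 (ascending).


Reasoning:
Absolute semitone position = octave×12 + chromatic position
C1: 1×12 + 0 = 12
E3: 3×12 + 4 = 40
Difference = 40 - 12 = 28
= 28 semitones


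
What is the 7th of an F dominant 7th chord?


Reasoning:
Dominant 7th chord = root + major 3rd + perfect 5th + minor 7th
Seventh chords stack in thirds, so the letter names are F-A-C-E
Root: F
Major 3rd above F: A
Perfect 5th above F: C
Minor 7th above F: Eb
The 7th = Eb


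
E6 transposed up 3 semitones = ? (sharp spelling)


Reasoning:
E6: chromatic position 4 in octave 6 → absolute = 6×12 + 4 = 76
Transpose up 3: 76 + 3 = 79
79 = 6×12 + 7 → G in octave 6
Result = G6


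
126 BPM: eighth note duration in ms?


One quarter-note beat = 60000 / BPM = 60000 / 126 ms
Eighth note = 1/2 × quarter note
Duration = 1/2 × 60000 / 126 = 30000 / 126
= 238.1 ms


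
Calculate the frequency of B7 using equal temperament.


f = 440 × 2^(n/12) where n = semitones from A4
B7: 38 semitones from A4
f = 440 × 2^(38/12)
f = 3951.07 Hz


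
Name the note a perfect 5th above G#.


Step by step:
A 5th spans 5 letter names, so from G we land on D
A perfect 5th = 7 semitones above G#
Spell D at that pitch: D#
= D#


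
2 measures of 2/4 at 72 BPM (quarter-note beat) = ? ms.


Let's work it out.
Quarter-note beat duration = 60000 / 72 ms
Beats per measure (2/4) = 2
One measure = 2 × 60000 / 72 = 120000 / 72 ms
2 measures = 2 × 120000 / 72 = 240000 / 72
= 3333.3 ms


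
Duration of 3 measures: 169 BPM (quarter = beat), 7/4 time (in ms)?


Working:
Quarter-note beat duration = 60000 / 169 ms
Beats per measure (7/4) = 7
One measure = 7 × 60000 / 169 = 420000 / 169 ms
3 measures = 3 × 420000 / 169 = 1260000 / 169
= 7455.6 ms


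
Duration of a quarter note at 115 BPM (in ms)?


One quarter-note beat = 60000 / BPM = 60000 / 115 ms
Duration = 60000 / 115
= 521.7 ms


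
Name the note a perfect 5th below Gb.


Working:
A 5th spans 5 letter names, so from G we land on C
A perfect 5th = 7 semitones below Gb
Spell C at that pitch: Cb
= Cb


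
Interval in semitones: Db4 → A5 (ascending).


Solution.
Absolute semitone position = octave×12 + chromatic position
Db4: 4×12 + 1 = 49
A5: 5×12 + 9 = 69
Difference = 69 - 49 = 20
= 20 semitones


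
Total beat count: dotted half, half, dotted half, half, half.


Beat values:
  dotted half = 3 beats
  half = 2 beats
  dotted half = 3 beats
  half = 2 beats
  half = 2 beats
Sum = 3 + 2 + 3 + 2 + 2
= 12 beats


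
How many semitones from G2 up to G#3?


Absolute semitone position = octave×12 + chromatic position
G2: 2×12 + 7 = 31
G#3: 3×12 + 8 = 44
Difference = 44 - 31 = 13
= 13 semitones


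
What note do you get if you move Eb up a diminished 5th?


Solution.
diminished 5th: 5 letter names, 6 semitones
Letter: E + 4 → B
Pitch: Eb + 6 semitones, spelled as a B → Bbb
= Bbb


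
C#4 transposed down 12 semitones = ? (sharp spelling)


C#4: chromatic position 1 in octave 4 → absolute = 4×12 + 1 = 49
Transpose down 12: 49 - 12 = 37
37 = 3×12 + 1 → C# in octave 3
Result = C#3


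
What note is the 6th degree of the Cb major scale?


Step by step:
Major scale pattern: W-W-H-W-W-W-H (2-2-1-2-2-2-1 semitones)
Starting from Cb:
  Cb + 2 semitones → Db
  Db + 2 semitones → Eb
  Eb + 1 semitone → Fb
  Fb + 2 semitones → Gb
  Gb + 2 semitones → Ab
  Ab + 2 semitones → Bb
  Bb + 1 semitone → Cb
Scale: Cb Db Eb Fb Gb Ab Bb
Degree 6 = Ab


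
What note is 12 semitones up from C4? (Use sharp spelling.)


C4: chromatic position 0 in octave 4 → absolute = 4×12 + 0 = 48
Transpose up 12: 48 + 12 = 60
60 = 5×12 + 0 → C in octave 5
Result = C5


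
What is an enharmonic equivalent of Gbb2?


Enharmonic notes sound the same pitch but are spelled with different letter names
Gbb and F name the same pitch class
= F2


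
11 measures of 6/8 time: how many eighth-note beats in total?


Solution.
Time signature 6/8: the bottom number 8 means the eighth note gets one count
The top number 6 means 6 eighth-note beats per measure
Total = 6 × 11 measures
= 66 eighth-note beats


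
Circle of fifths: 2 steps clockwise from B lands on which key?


Each clockwise step on the circle of fifths moves up a perfect 5th
From B: B → F#/Gb → Db
= Db


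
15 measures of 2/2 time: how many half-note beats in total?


Reasoning:
Time signature 2/2: the bottom number 2 means the half note gets one count
The top number 2 means 2 half-note beats per measure
Total = 2 × 15 measures
= 30 half-note beats


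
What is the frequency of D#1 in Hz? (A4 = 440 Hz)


Step by step:
f = 440 × 2^(n/12) where n = semitones from A4
D#1: -42 semitones from A4
f = 440 × 2^(-42/12)
f = 38.89 Hz


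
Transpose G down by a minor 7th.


minor 7th: 7 letter names, 10 semitones
Letter: G - 6 → A
Pitch: G - 10 semitones, spelled as an A → A
= A


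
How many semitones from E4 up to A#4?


Solution.
Absolute semitone position = octave×12 + chromatic position
E4: 4×12 + 4 = 52
A#4: 4×12 + 10 = 58
Difference = 58 - 52 = 6
= 6 semitones


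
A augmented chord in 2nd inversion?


Solution.
Root position: A C# E#
2nd inversion: move root and 3rd up an octave
Bass note: E#
Notes (bottom to top) = E# A C#


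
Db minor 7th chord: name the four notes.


Solution.
Minor 7th chord = root + minor 3rd + perfect 5th + minor 7th
Seventh chords stack in thirds, so the letter names are D-F-A-C
Root: Db
Minor 3rd above Db: Fb
Perfect 5th above Db: Ab
Minor 7th above Db: Cb
Chord = Db Fb Ab Cb


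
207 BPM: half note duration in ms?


Solution.
One quarter-note beat = 60000 / BPM = 60000 / 207 ms
Half note = 2 × quarter note
Duration = 2 × 60000 / 207 = 120000 / 207
= 579.7 ms


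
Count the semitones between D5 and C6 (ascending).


Working:
Absolute semitone position = octave×12 + chromatic position
D5: 5×12 + 2 = 62
C6: 6×12 + 0 = 72
Difference = 72 - 62 = 10
= 10 semitones
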